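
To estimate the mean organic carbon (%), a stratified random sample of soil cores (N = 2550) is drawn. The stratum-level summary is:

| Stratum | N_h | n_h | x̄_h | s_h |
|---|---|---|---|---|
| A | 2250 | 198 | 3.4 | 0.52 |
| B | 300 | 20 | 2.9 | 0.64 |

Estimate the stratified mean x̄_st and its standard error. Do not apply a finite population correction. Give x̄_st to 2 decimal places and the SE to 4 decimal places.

x̄_st ≈ 3.34, SE ≈ 0.0367

x̄_st = Σ W_h x̄_h = (2250·3.4 + 300·2.9)/2550 = 3.34118
V̂(x̄_st) = Σ W_h² s_h²/n_h, with W_h = N_h/N and N = 2550:
  stratum A: (2250/2550)²·0.52²/198 = 0.00106323
  stratum B: (300/2550)²·0.64²/20 = 0.00028346
V̂(x̄_st) = 0.00134669
SE(x̄_st) = √0.00134669 = 0.0366972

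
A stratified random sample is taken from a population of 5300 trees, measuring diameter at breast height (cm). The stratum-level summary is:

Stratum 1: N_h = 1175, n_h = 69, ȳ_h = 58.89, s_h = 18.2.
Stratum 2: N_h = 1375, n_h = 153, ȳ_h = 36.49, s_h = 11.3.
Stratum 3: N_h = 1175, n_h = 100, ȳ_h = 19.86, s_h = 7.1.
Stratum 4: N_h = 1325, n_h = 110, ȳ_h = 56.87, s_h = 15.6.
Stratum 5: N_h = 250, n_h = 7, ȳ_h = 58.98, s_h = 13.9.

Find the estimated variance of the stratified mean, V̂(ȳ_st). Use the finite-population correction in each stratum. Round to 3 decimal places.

V̂(ȳ_st) = Σ W_h² (1 − n_h/N_h) s_h²/n_h, with W_h = N_h/N and N = 5300:
  stratum 1: (1175/5300)²·(1 − 69/1175)·18.2²/69 = 0.222093
  stratum 2: (1375/5300)²·(1 − 153/1375)·11.3²/153 = 0.0499215
  stratum 3: (1175/5300)²·(1 − 100/1175)·7.1²/100 = 0.0226679
  stratum 4: (1325/5300)²·(1 − 110/1325)·15.6²/110 = 0.126793
  stratum 5: (250/5300)²·(1 − 7/250)·13.9²/7 = 0.0596934
V̂(ȳ_st) = 0.481169

V̂(ȳ_st) ≈ 0.481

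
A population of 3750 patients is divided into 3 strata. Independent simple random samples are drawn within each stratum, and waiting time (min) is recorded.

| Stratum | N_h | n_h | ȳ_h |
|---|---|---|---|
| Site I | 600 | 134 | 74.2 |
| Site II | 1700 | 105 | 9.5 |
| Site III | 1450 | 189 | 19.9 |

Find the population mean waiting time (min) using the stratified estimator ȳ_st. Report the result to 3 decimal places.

ȳ_st ≈ 23.873

N = Σ N_h = 3750. Stratum weights W_h = N_h/N.
ȳ_st = (600·74.2 + 1700·9.5 + 1450·19.9) / 3750 = 23.87333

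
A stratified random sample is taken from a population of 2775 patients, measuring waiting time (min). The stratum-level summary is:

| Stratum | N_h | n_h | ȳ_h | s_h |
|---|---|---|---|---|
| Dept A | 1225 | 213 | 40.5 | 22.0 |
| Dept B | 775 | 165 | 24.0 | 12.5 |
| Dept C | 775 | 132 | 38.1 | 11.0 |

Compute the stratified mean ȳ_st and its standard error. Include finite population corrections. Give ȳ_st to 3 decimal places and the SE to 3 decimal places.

ȳ_st = Σ W_h ȳ_h = (1225·40.5 + 775·24.0 + 775·38.1)/2775 = 35.22162
V̂(ȳ_st) = Σ W_h² (1 − n_h/N_h) s_h²/n_h, with W_h = N_h/N and N = 2775:
  stratum Dept A: (1225/2775)²·(1 − 213/1225)·22.0²/213 = 0.365811
  stratum Dept B: (775/2775)²·(1 − 165/775)·12.5²/165 = 0.0581355
  stratum Dept C: (775/2775)²·(1 − 132/775)·11.0²/132 = 0.0593196
V̂(ȳ_st) = 0.483266
SE(ȳ_st) = √0.483266 = 0.695173

ȳ_st ≈ 35.222, SE ≈ 0.695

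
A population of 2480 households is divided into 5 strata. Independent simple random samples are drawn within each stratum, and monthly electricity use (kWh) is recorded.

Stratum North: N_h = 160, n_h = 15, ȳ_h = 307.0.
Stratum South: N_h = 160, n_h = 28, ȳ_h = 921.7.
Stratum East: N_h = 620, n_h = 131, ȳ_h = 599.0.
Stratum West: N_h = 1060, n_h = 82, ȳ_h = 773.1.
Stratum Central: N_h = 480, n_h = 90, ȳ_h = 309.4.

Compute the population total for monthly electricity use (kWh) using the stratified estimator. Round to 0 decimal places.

τ̂_st = Σ N_h ȳ_h = 160·307.0 + 160·921.7 + 620·599.0 + 1060·773.1 + 480·309.4 = 1535970

τ̂_st ≈ 1535970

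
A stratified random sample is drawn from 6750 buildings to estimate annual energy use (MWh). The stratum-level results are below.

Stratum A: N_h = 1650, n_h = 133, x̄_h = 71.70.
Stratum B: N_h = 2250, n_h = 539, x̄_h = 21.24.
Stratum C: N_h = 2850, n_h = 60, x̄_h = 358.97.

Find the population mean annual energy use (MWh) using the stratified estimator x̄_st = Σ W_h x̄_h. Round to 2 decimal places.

N = Σ N_h = 6750. Stratum weights W_h = N_h/N.
x̄_st = (1650·71.70 + 2250·21.24 + 2850·358.97) / 6750 = 176.1718

x̄_st ≈ 176.17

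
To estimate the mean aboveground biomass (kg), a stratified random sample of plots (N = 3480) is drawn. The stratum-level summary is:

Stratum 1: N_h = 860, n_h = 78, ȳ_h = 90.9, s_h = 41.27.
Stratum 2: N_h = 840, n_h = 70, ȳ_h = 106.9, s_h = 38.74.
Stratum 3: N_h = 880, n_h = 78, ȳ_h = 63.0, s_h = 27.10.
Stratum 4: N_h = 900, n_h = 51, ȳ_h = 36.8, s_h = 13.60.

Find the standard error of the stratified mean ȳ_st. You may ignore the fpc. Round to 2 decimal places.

SE(ȳ_st) ≈ 1.85

V̂(ȳ_st) = Σ W_h² s_h²/n_h, with W_h = N_h/N and N = 3480:
  stratum 1: (860/3480)²·41.27²/78 = 1.33356
  stratum 2: (840/3480)²·38.74²/70 = 1.24917
  stratum 3: (880/3480)²·27.10²/78 = 0.602075
  stratum 4: (900/3480)²·13.60²/51 = 0.242568
V̂(ȳ_st) = 3.42737
SE(ȳ_st) = √3.42737 = 1.85132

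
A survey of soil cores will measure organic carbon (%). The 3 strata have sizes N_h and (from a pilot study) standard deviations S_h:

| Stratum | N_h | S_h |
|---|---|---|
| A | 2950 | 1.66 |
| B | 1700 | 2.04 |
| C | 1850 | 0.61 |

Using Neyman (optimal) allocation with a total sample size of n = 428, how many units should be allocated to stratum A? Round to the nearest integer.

221

Neyman allocation: n_h = n · N_h S_h / Σ N_i S_i, with n = 428.
  stratum A: N_h·S_h = 2950·1.66 = 4897.00
  stratum B: N_h·S_h = 1700·2.04 = 3468.00
  stratum C: N_h·S_h = 1850·0.61 = 1128.50
Σ N_h S_h = 9493.50
n for stratum A = 428·4897.00/9493.50 = 220.774 → 221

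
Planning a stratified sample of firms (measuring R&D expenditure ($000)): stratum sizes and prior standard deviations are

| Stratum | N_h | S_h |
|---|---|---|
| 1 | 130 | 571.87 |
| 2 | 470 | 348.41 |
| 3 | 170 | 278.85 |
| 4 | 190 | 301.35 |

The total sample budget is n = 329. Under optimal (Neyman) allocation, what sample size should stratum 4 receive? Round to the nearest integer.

Neyman allocation: n_h = n · N_h S_h / Σ N_i S_i, with n = 329.
  stratum 1: N_h·S_h = 130·571.87 = 74343.10
  stratum 2: N_h·S_h = 470·348.41 = 163752.70
  stratum 3: N_h·S_h = 170·278.85 = 47404.50
  stratum 4: N_h·S_h = 190·301.35 = 57256.50
Σ N_h S_h = 342756.80
n for stratum 4 = 329·57256.50/342756.80 = 54.958 → 55

55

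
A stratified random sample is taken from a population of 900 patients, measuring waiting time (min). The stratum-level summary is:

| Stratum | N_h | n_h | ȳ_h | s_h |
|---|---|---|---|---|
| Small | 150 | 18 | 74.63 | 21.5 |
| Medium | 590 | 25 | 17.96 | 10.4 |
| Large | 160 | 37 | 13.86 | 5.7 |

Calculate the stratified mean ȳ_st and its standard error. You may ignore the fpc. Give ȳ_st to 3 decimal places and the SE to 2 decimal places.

ȳ_st ≈ 26.676, SE ≈ 1.61

ȳ_st = Σ W_h ȳ_h = (150·74.63 + 590·17.96 + 160·13.86)/900 = 26.67611
V̂(ȳ_st) = Σ W_h² s_h²/n_h, with W_h = N_h/N and N = 900:
  stratum Small: (150/900)²·21.5²/18 = 0.713349
  stratum Medium: (590/900)²·10.4²/25 = 1.85928
  stratum Large: (160/900)²·5.7²/37 = 0.0277526
V̂(ȳ_st) = 2.60039
SE(ȳ_st) = √2.60039 = 1.61257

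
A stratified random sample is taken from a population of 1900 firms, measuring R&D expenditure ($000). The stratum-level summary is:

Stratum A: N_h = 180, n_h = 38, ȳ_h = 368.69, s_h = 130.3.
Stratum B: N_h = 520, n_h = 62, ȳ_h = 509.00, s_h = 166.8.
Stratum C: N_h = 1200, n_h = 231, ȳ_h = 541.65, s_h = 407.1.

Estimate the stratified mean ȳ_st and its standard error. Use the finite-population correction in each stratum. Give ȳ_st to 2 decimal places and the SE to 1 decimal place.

ȳ_st ≈ 516.33, SE ≈ 16.2

ȳ_st = Σ W_h ȳ_h = (180·368.69 + 520·509.00 + 1200·541.65)/1900 = 516.32853
V̂(ȳ_st) = Σ W_h² (1 − n_h/N_h) s_h²/n_h, with W_h = N_h/N and N = 1900:
  stratum A: (180/1900)²·(1 − 38/180)·130.3²/38 = 3.16343
  stratum B: (520/1900)²·(1 − 62/520)·166.8²/62 = 29.6048
  stratum C: (1200/1900)²·(1 − 231/1200)·407.1²/231 = 231.094
V̂(ȳ_st) = 263.862
SE(ȳ_st) = √263.862 = 16.2438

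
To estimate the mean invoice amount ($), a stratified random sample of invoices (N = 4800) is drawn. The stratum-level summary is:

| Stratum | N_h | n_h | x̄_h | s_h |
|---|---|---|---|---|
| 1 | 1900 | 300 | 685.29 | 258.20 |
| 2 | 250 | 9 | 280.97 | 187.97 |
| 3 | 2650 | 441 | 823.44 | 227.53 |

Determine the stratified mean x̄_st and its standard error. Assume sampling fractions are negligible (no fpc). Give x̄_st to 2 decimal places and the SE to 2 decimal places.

x̄_st ≈ 740.50, SE ≈ 9.01

x̄_st = Σ W_h x̄_h = (1900·685.29 + 250·280.97 + 2650·823.44)/4800 = 740.50198
V̂(x̄_st) = Σ W_h² s_h²/n_h, with W_h = N_h/N and N = 4800:
  stratum 1: (1900/4800)²·258.20²/300 = 34.819
  stratum 2: (250/4800)²·187.97²/9 = 10.6496
  stratum 3: (2650/4800)²·227.53²/441 = 35.7806
V̂(x̄_st) = 81.2492
SE(x̄_st) = √81.2492 = 9.01383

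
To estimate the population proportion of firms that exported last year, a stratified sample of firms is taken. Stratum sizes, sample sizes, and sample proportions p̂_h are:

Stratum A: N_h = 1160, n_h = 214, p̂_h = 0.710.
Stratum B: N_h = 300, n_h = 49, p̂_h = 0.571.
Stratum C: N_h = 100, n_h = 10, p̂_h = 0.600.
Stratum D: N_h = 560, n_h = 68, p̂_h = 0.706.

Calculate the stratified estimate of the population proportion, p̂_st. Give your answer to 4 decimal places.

p̂_st ≈ 0.6841

N = 2120; stratum weights W_h = N_h/N.
p̂_st = Σ W_h p̂_h = (1160·0.710 + 300·0.571 + 100·0.600 + 560·0.706)/2120 = 0.68408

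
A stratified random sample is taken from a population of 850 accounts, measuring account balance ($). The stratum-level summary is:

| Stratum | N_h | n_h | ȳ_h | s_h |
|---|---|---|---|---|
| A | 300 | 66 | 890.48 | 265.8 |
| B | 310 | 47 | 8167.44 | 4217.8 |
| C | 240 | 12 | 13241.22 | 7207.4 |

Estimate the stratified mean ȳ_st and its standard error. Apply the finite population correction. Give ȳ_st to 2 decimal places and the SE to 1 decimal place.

ȳ_st = Σ W_h ȳ_h = (300·890.48 + 310·8167.44 + 240·13241.22)/850 = 7031.69788
V̂(ȳ_st) = Σ W_h² (1 − n_h/N_h) s_h²/n_h, with W_h = N_h/N and N = 850:
  stratum A: (300/850)²·(1 − 66/300)·265.8²/66 = 104.008
  stratum B: (310/850)²·(1 − 47/310)·4217.8²/47 = 42712.4
  stratum C: (240/850)²·(1 − 12/240)·7207.4²/12 = 327857
V̂(ȳ_st) = 370673
SE(ȳ_st) = √370673 = 608.829

ȳ_st ≈ 7031.70, SE ≈ 608.8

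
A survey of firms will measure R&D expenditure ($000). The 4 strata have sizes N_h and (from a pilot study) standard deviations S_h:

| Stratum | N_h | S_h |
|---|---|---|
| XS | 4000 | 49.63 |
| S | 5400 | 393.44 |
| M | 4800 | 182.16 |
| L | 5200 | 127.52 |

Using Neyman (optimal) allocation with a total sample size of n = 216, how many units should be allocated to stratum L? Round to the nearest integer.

37

Neyman allocation: n_h = n · N_h S_h / Σ N_i S_i, with n = 216.
  stratum XS: N_h·S_h = 4000·49.63 = 198520.00
  stratum S: N_h·S_h = 5400·393.44 = 2124576.00
  stratum M: N_h·S_h = 4800·182.16 = 874368.00
  stratum L: N_h·S_h = 5200·127.52 = 663104.00
Σ N_h S_h = 3860568.00
n for stratum L = 216·663104.00/3860568.00 = 37.101 → 37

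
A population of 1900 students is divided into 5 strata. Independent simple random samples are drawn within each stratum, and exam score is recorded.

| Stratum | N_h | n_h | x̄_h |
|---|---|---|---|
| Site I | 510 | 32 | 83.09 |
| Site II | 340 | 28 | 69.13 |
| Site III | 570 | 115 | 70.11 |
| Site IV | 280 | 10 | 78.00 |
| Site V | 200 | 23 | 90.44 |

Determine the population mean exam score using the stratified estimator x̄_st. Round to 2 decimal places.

x̄_st ≈ 76.72

N = Σ N_h = 1900. Stratum weights W_h = N_h/N.
x̄_st = (510·83.09 + 340·69.13 + 570·70.11 + 280·78.00 + 200·90.44) / 1900 = 76.7215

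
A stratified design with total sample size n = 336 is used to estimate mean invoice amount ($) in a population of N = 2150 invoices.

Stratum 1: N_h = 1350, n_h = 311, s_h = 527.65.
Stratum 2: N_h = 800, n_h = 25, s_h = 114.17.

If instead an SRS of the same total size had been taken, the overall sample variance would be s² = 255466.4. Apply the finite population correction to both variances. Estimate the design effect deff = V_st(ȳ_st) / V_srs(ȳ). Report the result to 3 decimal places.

deff ≈ 0.532

V̂(ȳ_st) = Σ W_h² (1 − n_h/N_h) s_h²/n_h, with W_h = N_h/N and N = 2150:
  stratum 1: (1350/2150)²·(1 − 311/1350)·527.65²/311 = 271.646
  stratum 2: (800/2150)²·(1 − 25/800)·114.17²/25 = 69.9325
V_st = 341.579
V_srs = (1 − 336/2150)·255466.4/336 = 641.495
deff = V_st / V_srs = 341.579/641.495 = 0.5325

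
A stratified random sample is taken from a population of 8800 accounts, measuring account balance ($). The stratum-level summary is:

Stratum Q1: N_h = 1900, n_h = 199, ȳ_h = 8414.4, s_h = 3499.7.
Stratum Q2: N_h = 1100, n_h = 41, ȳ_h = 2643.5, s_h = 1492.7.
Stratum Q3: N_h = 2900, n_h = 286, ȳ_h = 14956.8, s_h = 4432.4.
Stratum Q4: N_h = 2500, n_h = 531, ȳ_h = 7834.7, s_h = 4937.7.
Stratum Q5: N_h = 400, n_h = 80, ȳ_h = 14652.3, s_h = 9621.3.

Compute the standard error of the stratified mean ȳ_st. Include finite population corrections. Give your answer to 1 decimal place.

SE(ȳ_st) ≈ 122.2

V̂(ȳ_st) = Σ W_h² (1 − n_h/N_h) s_h²/n_h, with W_h = N_h/N and N = 8800:
  stratum Q1: (1900/8800)²·(1 − 199/1900)·3499.7²/199 = 2568.63
  stratum Q2: (1100/8800)²·(1 − 41/1100)·1492.7²/41 = 817.494
  stratum Q3: (2900/8800)²·(1 − 286/2900)·4432.4²/286 = 6724.35
  stratum Q4: (2500/8800)²·(1 − 531/2500)·4937.7²/531 = 2918.6
  stratum Q5: (400/8800)²·(1 − 80/400)·9621.3²/80 = 1912.59
V̂(ȳ_st) = 14941.7
SE(ȳ_st) = √14941.7 = 122.236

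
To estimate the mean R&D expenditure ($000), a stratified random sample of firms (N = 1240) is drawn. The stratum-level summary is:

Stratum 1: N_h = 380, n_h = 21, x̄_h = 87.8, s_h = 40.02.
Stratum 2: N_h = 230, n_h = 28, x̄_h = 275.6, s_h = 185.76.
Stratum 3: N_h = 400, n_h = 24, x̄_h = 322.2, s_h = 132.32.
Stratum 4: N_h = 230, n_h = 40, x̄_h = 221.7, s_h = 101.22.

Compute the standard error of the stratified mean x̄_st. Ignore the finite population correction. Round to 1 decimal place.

V̂(x̄_st) = Σ W_h² s_h²/n_h, with W_h = N_h/N and N = 1240:
  stratum 1: (380/1240)²·40.02²/21 = 7.1624
  stratum 2: (230/1240)²·185.76²/28 = 42.3993
  stratum 3: (400/1240)²·132.32²/24 = 75.913
  stratum 4: (230/1240)²·101.22²/40 = 8.81221
V̂(x̄_st) = 134.287
SE(x̄_st) = √134.287 = 11.5882

SE(x̄_st) ≈ 11.6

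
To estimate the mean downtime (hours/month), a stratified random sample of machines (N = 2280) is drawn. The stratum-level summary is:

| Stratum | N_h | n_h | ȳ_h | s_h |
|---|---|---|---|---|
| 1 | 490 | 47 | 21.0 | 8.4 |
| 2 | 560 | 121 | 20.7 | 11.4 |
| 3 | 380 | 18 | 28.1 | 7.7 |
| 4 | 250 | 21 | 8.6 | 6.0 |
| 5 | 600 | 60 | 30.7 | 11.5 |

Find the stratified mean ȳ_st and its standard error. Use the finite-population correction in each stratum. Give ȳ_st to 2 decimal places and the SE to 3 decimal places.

ȳ_st = Σ W_h ȳ_h = (490·21.0 + 560·20.7 + 380·28.1 + 250·8.6 + 600·30.7)/2280 = 23.30263
V̂(ȳ_st) = Σ W_h² (1 − n_h/N_h) s_h²/n_h, with W_h = N_h/N and N = 2280:
  stratum 1: (490/2280)²·(1 − 47/490)·8.4²/47 = 0.0626889
  stratum 2: (560/2280)²·(1 − 121/560)·11.4²/121 = 0.0507934
  stratum 3: (380/2280)²·(1 − 18/380)·7.7²/18 = 0.0871628
  stratum 4: (250/2280)²·(1 − 21/250)·6.0²/21 = 0.0188794
  stratum 5: (600/2280)²·(1 − 60/600)·11.5²/60 = 0.137379
V̂(ȳ_st) = 0.356903
SE(ȳ_st) = √0.356903 = 0.597414

ȳ_st ≈ 23.30, SE ≈ 0.597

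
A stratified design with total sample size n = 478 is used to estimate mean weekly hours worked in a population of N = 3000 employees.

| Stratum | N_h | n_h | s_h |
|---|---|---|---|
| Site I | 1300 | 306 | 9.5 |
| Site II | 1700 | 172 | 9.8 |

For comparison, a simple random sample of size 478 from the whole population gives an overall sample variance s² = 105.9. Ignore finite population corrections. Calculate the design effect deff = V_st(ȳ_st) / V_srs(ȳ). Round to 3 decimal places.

V̂(ȳ_st) = Σ W_h² s_h²/n_h, with W_h = N_h/N and N = 3000:
  stratum Site I: (1300/3000)²·9.5²/306 = 0.0553822
  stratum Site II: (1700/3000)²·9.8²/172 = 0.179299
V_st = 0.234682
V_srs = s²/n = 105.9/478 = 0.221548
deff = V_st / V_srs = 0.234682/0.221548 = 1.0593

deff ≈ 1.059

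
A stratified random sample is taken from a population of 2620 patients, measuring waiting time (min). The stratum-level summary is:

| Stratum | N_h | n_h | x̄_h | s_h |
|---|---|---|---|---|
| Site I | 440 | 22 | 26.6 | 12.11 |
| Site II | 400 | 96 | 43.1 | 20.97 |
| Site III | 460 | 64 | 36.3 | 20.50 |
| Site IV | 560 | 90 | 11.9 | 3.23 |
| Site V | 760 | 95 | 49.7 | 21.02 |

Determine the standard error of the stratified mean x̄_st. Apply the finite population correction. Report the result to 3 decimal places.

SE(x̄_st) ≈ 0.884

V̂(x̄_st) = Σ W_h² (1 − n_h/N_h) s_h²/n_h, with W_h = N_h/N and N = 2620:
  stratum Site I: (440/2620)²·(1 − 22/440)·12.11²/22 = 0.178604
  stratum Site II: (400/2620)²·(1 − 96/400)·20.97²/96 = 0.081144
  stratum Site III: (460/2620)²·(1 − 64/460)·20.50²/64 = 0.174252
  stratum Site IV: (560/2620)²·(1 − 90/560)·3.23²/90 = 0.00444473
  stratum Site V: (760/2620)²·(1 − 95/760)·21.02²/95 = 0.342432
V̂(x̄_st) = 0.780877
SE(x̄_st) = √0.780877 = 0.883673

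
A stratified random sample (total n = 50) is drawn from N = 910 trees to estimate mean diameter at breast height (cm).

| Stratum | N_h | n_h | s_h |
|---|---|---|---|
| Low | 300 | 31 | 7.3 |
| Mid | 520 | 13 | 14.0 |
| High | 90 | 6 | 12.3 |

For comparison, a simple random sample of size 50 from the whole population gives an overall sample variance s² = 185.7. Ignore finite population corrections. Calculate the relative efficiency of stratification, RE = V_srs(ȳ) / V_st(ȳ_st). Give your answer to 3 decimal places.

RE ≈ 0.693

V̂(ȳ_st) = Σ W_h² s_h²/n_h, with W_h = N_h/N and N = 910:
  stratum Low: (300/910)²·7.3²/31 = 0.186829
  stratum Mid: (520/910)²·14.0²/13 = 4.92308
  stratum High: (90/910)²·12.3²/6 = 0.246639
V_st = 5.35654
V_srs = s²/n = 185.7/50 = 3.714
Relative efficiency = V_srs / V_st = 3.714/5.35654 = 0.6934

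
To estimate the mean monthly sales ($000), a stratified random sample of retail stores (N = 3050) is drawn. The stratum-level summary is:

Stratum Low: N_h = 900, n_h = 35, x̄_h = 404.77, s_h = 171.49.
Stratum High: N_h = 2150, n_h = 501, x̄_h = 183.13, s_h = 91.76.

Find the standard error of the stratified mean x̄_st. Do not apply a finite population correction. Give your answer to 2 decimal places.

V̂(x̄_st) = Σ W_h² s_h²/n_h, with W_h = N_h/N and N = 3050:
  stratum Low: (900/3050)²·171.49²/35 = 73.1636
  stratum High: (2150/3050)²·91.76²/501 = 8.35115
V̂(x̄_st) = 81.5147
SE(x̄_st) = √81.5147 = 9.02855

SE(x̄_st) ≈ 9.03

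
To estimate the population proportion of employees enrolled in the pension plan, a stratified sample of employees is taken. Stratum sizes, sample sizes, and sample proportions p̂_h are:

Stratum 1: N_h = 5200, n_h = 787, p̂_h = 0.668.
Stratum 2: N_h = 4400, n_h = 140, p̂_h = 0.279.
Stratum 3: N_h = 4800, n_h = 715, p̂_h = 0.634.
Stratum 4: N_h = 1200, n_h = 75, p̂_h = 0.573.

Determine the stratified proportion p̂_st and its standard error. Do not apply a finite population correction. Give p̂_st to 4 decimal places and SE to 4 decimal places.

N = 15600; stratum weights W_h = N_h/N.
p̂_st = Σ W_h p̂_h = (5200·0.668 + 4400·0.279 + 4800·0.634 + 1200·0.573)/15600 = 0.54051
V̂(p̂_st) = Σ W_h² p̂_h(1−p̂_h)/(n_h−1):
  stratum 1: (5200/15600)²·0.668·0.332/786 = 3.13509e-05
  stratum 2: (4400/15600)²·0.279·0.721/139 = 0.000115128
  stratum 3: (4800/15600)²·0.634·0.366/714 = 3.07684e-05
  stratum 4: (1200/15600)²·0.573·0.427/74 = 1.95643e-05
V̂(p̂_st) = 0.000196812; SE = √V̂ = 0.014029

p̂_st ≈ 0.5405, SE ≈ 0.0140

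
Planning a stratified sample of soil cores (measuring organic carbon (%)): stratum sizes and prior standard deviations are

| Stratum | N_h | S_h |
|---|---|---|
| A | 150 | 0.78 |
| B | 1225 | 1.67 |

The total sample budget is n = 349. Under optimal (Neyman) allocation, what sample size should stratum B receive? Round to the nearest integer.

Neyman allocation: n_h = n · N_h S_h / Σ N_i S_i, with n = 349.
  stratum A: N_h·S_h = 150·0.78 = 117.00
  stratum B: N_h·S_h = 1225·1.67 = 2045.75
Σ N_h S_h = 2162.75
n for stratum B = 349·2045.75/2162.75 = 330.120 → 330

330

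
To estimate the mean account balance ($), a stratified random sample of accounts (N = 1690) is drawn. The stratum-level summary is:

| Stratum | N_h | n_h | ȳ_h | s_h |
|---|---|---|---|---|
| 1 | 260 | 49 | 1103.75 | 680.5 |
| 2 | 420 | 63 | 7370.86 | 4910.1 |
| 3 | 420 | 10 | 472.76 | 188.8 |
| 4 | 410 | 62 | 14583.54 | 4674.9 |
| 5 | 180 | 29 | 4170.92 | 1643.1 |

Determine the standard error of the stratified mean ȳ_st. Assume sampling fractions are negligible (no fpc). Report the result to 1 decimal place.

V̂(ȳ_st) = Σ W_h² s_h²/n_h, with W_h = N_h/N and N = 1690:
  stratum 1: (260/1690)²·680.5²/49 = 223.683
  stratum 2: (420/1690)²·4910.1²/63 = 23635.5
  stratum 3: (420/1690)²·188.8²/10 = 220.155
  stratum 4: (410/1690)²·4674.9²/62 = 20746.6
  stratum 5: (180/1690)²·1643.1²/29 = 1056.09
V̂(ȳ_st) = 45882.1
SE(ȳ_st) = √45882.1 = 214.201

SE(ȳ_st) ≈ 214.2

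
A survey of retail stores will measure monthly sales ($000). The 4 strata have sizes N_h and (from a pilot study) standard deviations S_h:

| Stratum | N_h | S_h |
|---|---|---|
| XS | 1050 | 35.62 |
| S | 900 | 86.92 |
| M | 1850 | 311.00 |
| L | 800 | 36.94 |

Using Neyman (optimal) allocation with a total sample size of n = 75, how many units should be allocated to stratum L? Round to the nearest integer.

Neyman allocation: n_h = n · N_h S_h / Σ N_i S_i, with n = 75.
  stratum XS: N_h·S_h = 1050·35.62 = 37401.00
  stratum S: N_h·S_h = 900·86.92 = 78228.00
  stratum M: N_h·S_h = 1850·311.00 = 575350.00
  stratum L: N_h·S_h = 800·36.94 = 29552.00
Σ N_h S_h = 720531.00
n for stratum L = 75·29552.00/720531.00 = 3.076 → 3

3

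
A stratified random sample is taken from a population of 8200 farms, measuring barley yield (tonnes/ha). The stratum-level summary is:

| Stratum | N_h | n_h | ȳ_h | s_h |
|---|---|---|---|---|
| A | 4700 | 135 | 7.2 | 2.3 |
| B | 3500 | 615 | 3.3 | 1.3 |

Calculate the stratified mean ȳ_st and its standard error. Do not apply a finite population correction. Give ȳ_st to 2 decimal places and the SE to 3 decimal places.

ȳ_st ≈ 5.54, SE ≈ 0.116

ȳ_st = Σ W_h ȳ_h = (4700·7.2 + 3500·3.3)/8200 = 5.53537
V̂(ȳ_st) = Σ W_h² s_h²/n_h, with W_h = N_h/N and N = 8200:
  stratum A: (4700/8200)²·2.3²/135 = 0.0128733
  stratum B: (3500/8200)²·1.3²/615 = 0.000500634
V̂(ȳ_st) = 0.0133739
SE(ȳ_st) = √0.0133739 = 0.115646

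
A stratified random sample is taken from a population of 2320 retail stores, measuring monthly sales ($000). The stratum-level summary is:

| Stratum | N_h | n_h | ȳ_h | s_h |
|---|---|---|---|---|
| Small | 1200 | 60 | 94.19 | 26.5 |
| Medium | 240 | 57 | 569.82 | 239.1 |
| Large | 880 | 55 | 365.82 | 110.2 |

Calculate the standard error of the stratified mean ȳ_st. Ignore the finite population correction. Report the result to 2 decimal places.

SE(ȳ_st) ≈ 6.76

V̂(ȳ_st) = Σ W_h² s_h²/n_h, with W_h = N_h/N and N = 2320:
  stratum Small: (1200/2320)²·26.5²/60 = 3.13132
  stratum Medium: (240/2320)²·239.1²/57 = 10.7332
  stratum Large: (880/2320)²·110.2²/55 = 31.768
V̂(ȳ_st) = 45.6326
SE(ȳ_st) = √45.6326 = 6.75519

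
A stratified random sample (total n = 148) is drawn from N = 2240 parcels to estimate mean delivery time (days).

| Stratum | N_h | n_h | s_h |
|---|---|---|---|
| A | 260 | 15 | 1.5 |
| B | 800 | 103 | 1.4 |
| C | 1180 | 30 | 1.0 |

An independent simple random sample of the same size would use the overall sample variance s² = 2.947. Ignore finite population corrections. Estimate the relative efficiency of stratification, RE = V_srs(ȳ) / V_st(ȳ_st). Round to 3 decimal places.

V̂(ȳ_st) = Σ W_h² s_h²/n_h, with W_h = N_h/N and N = 2240:
  stratum A: (260/2240)²·1.5²/15 = 0.00202089
  stratum B: (800/2240)²·1.4²/103 = 0.00242718
  stratum C: (1180/2240)²·1.0²/30 = 0.00925011
V_st = 0.0136982
V_srs = s²/n = 2.947/148 = 0.0199122
Relative efficiency = V_srs / V_st = 0.0199122/0.0136982 = 1.4536

RE ≈ 1.454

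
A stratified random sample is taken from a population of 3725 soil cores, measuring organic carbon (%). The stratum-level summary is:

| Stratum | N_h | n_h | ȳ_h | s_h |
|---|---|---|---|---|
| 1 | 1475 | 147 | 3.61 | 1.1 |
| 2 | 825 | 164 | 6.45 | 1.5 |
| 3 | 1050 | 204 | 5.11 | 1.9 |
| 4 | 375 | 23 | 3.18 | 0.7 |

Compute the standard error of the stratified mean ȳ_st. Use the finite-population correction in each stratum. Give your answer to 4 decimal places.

V̂(ȳ_st) = Σ W_h² (1 − n_h/N_h) s_h²/n_h, with W_h = N_h/N and N = 3725:
  stratum 1: (1475/3725)²·(1 − 147/1475)·1.1²/147 = 0.001162
  stratum 2: (825/3725)²·(1 − 164/825)·1.5²/164 = 0.00053919
  stratum 3: (1050/3725)²·(1 − 204/1050)·1.9²/204 = 0.00113288
  stratum 4: (375/3725)²·(1 − 23/375)·0.7²/23 = 0.00020267
V̂(ȳ_st) = 0.00303674
SE(ȳ_st) = √0.00303674 = 0.0551066

SE(ȳ_st) ≈ 0.0551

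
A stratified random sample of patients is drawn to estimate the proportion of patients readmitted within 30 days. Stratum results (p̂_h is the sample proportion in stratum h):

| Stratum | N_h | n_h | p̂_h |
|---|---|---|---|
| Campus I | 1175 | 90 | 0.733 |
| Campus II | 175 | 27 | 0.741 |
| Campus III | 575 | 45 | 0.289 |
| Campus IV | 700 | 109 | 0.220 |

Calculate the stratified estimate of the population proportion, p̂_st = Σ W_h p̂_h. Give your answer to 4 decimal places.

N = 2625; stratum weights W_h = N_h/N.
p̂_st = Σ W_h p̂_h = (1175·0.733 + 175·0.741 + 575·0.289 + 700·0.220)/2625 = 0.49948

p̂_st ≈ 0.4995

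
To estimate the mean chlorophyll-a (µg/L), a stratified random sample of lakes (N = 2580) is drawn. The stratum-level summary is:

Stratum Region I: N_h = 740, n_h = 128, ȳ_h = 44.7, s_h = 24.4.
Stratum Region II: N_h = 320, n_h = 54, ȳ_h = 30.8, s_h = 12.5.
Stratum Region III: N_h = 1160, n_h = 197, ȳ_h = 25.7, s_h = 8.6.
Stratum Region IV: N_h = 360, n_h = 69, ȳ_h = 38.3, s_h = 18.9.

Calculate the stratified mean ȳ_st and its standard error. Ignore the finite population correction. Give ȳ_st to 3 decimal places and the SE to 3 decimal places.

ȳ_st = Σ W_h ȳ_h = (740·44.7 + 320·30.8 + 1160·25.7 + 360·38.3)/2580 = 33.54031
V̂(ȳ_st) = Σ W_h² s_h²/n_h, with W_h = N_h/N and N = 2580:
  stratum Region I: (740/2580)²·24.4²/128 = 0.382643
  stratum Region II: (320/2580)²·12.5²/54 = 0.044513
  stratum Region III: (1160/2580)²·8.6²/197 = 0.075894
  stratum Region IV: (360/2580)²·18.9²/69 = 0.100795
V̂(ȳ_st) = 0.603845
SE(ȳ_st) = √0.603845 = 0.777075

ȳ_st ≈ 33.540, SE ≈ 0.777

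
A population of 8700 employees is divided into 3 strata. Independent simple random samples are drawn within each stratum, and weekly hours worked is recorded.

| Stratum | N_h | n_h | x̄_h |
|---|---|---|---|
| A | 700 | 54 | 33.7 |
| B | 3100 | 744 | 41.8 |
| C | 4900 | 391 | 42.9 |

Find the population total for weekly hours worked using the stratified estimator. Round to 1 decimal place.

τ̂_st ≈ 363380.0

τ̂_st = Σ N_h x̄_h = 700·33.7 + 3100·41.8 + 4900·42.9 = 363380.0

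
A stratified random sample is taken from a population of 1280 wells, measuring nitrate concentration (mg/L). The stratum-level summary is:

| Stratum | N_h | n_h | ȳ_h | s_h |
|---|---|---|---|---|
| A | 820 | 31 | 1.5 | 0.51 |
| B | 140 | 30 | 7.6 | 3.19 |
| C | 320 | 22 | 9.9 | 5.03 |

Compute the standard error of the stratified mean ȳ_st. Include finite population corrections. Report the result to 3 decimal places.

SE(ȳ_st) ≈ 0.271

V̂(ȳ_st) = Σ W_h² (1 − n_h/N_h) s_h²/n_h, with W_h = N_h/N and N = 1280:
  stratum A: (820/1280)²·(1 − 31/820)·0.51²/31 = 0.00331321
  stratum B: (140/1280)²·(1 − 30/140)·3.19²/30 = 0.00318831
  stratum C: (320/1280)²·(1 − 22/320)·5.03²/22 = 0.066936
V̂(ȳ_st) = 0.0734375
SE(ȳ_st) = √0.0734375 = 0.270994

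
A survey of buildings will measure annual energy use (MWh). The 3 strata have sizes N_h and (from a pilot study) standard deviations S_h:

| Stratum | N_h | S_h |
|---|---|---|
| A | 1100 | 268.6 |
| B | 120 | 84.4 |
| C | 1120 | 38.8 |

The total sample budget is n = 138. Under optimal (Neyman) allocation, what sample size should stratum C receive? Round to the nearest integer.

17

Neyman allocation: n_h = n · N_h S_h / Σ N_i S_i, with n = 138.
  stratum A: N_h·S_h = 1100·268.6 = 295460.00
  stratum B: N_h·S_h = 120·84.4 = 10128.00
  stratum C: N_h·S_h = 1120·38.8 = 43456.00
Σ N_h S_h = 349044.00
n for stratum C = 138·43456.00/349044.00 = 17.181 → 17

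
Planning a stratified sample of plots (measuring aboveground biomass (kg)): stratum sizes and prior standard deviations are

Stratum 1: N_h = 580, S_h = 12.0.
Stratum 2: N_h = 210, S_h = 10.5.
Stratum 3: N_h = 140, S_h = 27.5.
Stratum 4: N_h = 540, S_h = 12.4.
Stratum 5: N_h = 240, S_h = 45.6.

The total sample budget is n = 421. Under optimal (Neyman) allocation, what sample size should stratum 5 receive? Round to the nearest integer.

Neyman allocation: n_h = n · N_h S_h / Σ N_i S_i, with n = 421.
  stratum 1: N_h·S_h = 580·12.0 = 6960.00
  stratum 2: N_h·S_h = 210·10.5 = 2205.00
  stratum 3: N_h·S_h = 140·27.5 = 3850.00
  stratum 4: N_h·S_h = 540·12.4 = 6696.00
  stratum 5: N_h·S_h = 240·45.6 = 10944.00
Σ N_h S_h = 30655.00
n for stratum 5 = 421·10944.00/30655.00 = 150.299 → 150

150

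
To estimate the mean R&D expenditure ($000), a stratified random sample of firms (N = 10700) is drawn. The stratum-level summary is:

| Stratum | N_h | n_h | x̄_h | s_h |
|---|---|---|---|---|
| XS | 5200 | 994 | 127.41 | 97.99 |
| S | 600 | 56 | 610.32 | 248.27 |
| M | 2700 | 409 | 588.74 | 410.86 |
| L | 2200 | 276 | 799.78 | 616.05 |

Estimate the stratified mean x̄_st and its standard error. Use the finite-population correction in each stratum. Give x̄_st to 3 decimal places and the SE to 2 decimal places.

x̄_st ≈ 409.144, SE ≈ 8.84

x̄_st = Σ W_h x̄_h = (5200·127.41 + 600·610.32 + 2700·588.74 + 2200·799.78)/10700 = 409.14374
V̂(x̄_st) = Σ W_h² (1 − n_h/N_h) s_h²/n_h, with W_h = N_h/N and N = 10700:
  stratum XS: (5200/10700)²·(1 − 994/5200)·97.99²/994 = 1.84536
  stratum S: (600/10700)²·(1 − 56/600)·248.27²/56 = 3.13793
  stratum M: (2700/10700)²·(1 − 409/2700)·410.86²/409 = 22.299
  stratum L: (2200/10700)²·(1 − 276/2200)·616.05²/276 = 50.8374
V̂(x̄_st) = 78.1197
SE(x̄_st) = √78.1197 = 8.83853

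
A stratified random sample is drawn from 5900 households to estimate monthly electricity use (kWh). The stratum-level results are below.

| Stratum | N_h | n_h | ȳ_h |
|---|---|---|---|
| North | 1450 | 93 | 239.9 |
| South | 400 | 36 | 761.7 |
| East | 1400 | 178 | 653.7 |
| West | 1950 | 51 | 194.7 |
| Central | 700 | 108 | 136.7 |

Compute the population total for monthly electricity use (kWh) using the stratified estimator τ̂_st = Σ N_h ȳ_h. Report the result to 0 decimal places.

τ̂_st ≈ 2043070

τ̂_st = Σ N_h ȳ_h = 1450·239.9 + 400·761.7 + 1400·653.7 + 1950·194.7 + 700·136.7 = 2043070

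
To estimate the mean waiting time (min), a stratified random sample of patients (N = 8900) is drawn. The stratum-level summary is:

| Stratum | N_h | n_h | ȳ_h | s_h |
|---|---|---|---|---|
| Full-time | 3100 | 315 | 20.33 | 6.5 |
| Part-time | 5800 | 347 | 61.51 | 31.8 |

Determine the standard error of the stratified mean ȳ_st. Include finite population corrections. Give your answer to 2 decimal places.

V̂(ȳ_st) = Σ W_h² (1 − n_h/N_h) s_h²/n_h, with W_h = N_h/N and N = 8900:
  stratum Full-time: (3100/8900)²·(1 − 315/3100)·6.5²/315 = 0.0146192
  stratum Part-time: (5800/8900)²·(1 − 347/5800)·31.8²/347 = 1.16361
V̂(ȳ_st) = 1.17823
SE(ȳ_st) = √1.17823 = 1.08546

SE(ȳ_st) ≈ 1.09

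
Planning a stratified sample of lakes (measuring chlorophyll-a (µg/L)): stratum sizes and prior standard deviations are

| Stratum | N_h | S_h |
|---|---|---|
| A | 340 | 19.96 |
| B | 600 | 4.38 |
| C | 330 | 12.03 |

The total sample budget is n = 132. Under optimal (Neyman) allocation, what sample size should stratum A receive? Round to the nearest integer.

Neyman allocation: n_h = n · N_h S_h / Σ N_i S_i, with n = 132.
  stratum A: N_h·S_h = 340·19.96 = 6786.40
  stratum B: N_h·S_h = 600·4.38 = 2628.00
  stratum C: N_h·S_h = 330·12.03 = 3969.90
Σ N_h S_h = 13384.30
n for stratum A = 132·6786.40/13384.30 = 66.930 → 67

67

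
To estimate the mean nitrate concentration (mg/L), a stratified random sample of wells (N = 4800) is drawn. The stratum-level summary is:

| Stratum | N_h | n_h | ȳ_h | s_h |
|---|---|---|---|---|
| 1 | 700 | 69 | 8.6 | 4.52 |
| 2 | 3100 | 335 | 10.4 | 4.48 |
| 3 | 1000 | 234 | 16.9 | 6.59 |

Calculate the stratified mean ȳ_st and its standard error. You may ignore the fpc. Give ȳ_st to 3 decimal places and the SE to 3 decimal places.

ȳ_st = Σ W_h ȳ_h = (700·8.6 + 3100·10.4 + 1000·16.9)/4800 = 11.49167
V̂(ȳ_st) = Σ W_h² s_h²/n_h, with W_h = N_h/N and N = 4800:
  stratum 1: (700/4800)²·4.52²/69 = 0.00629711
  stratum 2: (3100/4800)²·4.48²/335 = 0.0249892
  stratum 3: (1000/4800)²·6.59²/234 = 0.00805513
V̂(ȳ_st) = 0.0393414
SE(ȳ_st) = √0.0393414 = 0.198347

ȳ_st ≈ 11.492, SE ≈ 0.198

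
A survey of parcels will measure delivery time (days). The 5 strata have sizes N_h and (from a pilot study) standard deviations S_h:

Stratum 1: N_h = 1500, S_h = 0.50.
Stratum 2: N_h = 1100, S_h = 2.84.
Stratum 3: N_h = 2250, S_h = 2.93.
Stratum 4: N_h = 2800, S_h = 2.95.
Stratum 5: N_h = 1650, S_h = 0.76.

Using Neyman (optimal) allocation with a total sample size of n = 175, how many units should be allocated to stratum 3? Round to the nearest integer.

58

Neyman allocation: n_h = n · N_h S_h / Σ N_i S_i, with n = 175.
  stratum 1: N_h·S_h = 1500·0.50 = 750.00
  stratum 2: N_h·S_h = 1100·2.84 = 3124.00
  stratum 3: N_h·S_h = 2250·2.93 = 6592.50
  stratum 4: N_h·S_h = 2800·2.95 = 8260.00
  stratum 5: N_h·S_h = 1650·0.76 = 1254.00
Σ N_h S_h = 19980.50
n for stratum 3 = 175·6592.50/19980.50 = 57.741 → 58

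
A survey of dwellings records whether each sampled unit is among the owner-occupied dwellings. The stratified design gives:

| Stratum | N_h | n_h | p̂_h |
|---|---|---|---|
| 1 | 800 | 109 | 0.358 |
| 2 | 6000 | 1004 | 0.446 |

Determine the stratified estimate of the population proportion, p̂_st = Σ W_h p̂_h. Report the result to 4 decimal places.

N = 6800; stratum weights W_h = N_h/N.
p̂_st = Σ W_h p̂_h = (800·0.358 + 6000·0.446)/6800 = 0.43565

p̂_st ≈ 0.4356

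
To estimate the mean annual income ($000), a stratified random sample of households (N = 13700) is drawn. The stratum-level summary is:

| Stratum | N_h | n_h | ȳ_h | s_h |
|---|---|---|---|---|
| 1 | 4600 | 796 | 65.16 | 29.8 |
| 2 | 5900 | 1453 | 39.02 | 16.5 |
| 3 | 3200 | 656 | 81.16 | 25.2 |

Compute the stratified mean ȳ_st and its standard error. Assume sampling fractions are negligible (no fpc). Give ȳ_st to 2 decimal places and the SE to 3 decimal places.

ȳ_st ≈ 57.64, SE ≈ 0.462

ȳ_st = Σ W_h ȳ_h = (4600·65.16 + 5900·39.02 + 3200·81.16)/13700 = 57.63985
V̂(ȳ_st) = Σ W_h² s_h²/n_h, with W_h = N_h/N and N = 13700:
  stratum 1: (4600/13700)²·29.8²/796 = 0.125775
  stratum 2: (5900/13700)²·16.5²/1453 = 0.0347508
  stratum 3: (3200/13700)²·25.2²/656 = 0.0528149
V̂(ȳ_st) = 0.213341
SE(ȳ_st) = √0.213341 = 0.461888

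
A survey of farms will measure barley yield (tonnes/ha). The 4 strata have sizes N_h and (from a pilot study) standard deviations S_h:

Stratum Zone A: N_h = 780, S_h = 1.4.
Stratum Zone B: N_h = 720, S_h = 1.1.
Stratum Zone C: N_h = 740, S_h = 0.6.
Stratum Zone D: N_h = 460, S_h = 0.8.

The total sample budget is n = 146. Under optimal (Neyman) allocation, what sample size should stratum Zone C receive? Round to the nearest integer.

Neyman allocation: n_h = n · N_h S_h / Σ N_i S_i, with n = 146.
  stratum Zone A: N_h·S_h = 780·1.4 = 1092.00
  stratum Zone B: N_h·S_h = 720·1.1 = 792.00
  stratum Zone C: N_h·S_h = 740·0.6 = 444.00
  stratum Zone D: N_h·S_h = 460·0.8 = 368.00
Σ N_h S_h = 2696.00
n for stratum Zone C = 146·444.00/2696.00 = 24.045 → 24

24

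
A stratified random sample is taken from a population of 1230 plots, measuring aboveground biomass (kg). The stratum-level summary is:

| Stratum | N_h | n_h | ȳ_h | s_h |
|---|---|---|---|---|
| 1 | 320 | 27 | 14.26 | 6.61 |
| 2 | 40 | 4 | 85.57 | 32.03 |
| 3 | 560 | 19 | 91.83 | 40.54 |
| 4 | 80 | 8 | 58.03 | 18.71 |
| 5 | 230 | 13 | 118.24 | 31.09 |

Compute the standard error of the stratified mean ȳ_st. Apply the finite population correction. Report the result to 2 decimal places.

V̂(ȳ_st) = Σ W_h² (1 − n_h/N_h) s_h²/n_h, with W_h = N_h/N and N = 1230:
  stratum 1: (320/1230)²·(1 − 27/320)·6.61²/27 = 0.100287
  stratum 2: (40/1230)²·(1 − 4/40)·32.03²/4 = 0.244122
  stratum 3: (560/1230)²·(1 − 19/560)·40.54²/19 = 17.3216
  stratum 4: (80/1230)²·(1 − 8/80)·18.71²/8 = 0.166598
  stratum 5: (230/1230)²·(1 − 13/230)·31.09²/13 = 2.45288
V̂(ȳ_st) = 20.2855
SE(ȳ_st) = √20.2855 = 4.50394

SE(ȳ_st) ≈ 4.50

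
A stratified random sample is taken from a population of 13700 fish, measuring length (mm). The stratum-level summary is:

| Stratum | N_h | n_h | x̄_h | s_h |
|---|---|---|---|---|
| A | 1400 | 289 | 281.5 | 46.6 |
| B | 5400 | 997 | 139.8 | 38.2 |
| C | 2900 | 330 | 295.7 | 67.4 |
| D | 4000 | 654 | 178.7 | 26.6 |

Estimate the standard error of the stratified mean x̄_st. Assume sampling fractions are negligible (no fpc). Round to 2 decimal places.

SE(x̄_st) ≈ 1.01

V̂(x̄_st) = Σ W_h² s_h²/n_h, with W_h = N_h/N and N = 13700:
  stratum A: (1400/13700)²·46.6²/289 = 0.0784673
  stratum B: (5400/13700)²·38.2²/997 = 0.227393
  stratum C: (2900/13700)²·67.4²/330 = 0.616823
  stratum D: (4000/13700)²·26.6²/654 = 0.0922283
V̂(x̄_st) = 1.01491
SE(x̄_st) = √1.01491 = 1.00743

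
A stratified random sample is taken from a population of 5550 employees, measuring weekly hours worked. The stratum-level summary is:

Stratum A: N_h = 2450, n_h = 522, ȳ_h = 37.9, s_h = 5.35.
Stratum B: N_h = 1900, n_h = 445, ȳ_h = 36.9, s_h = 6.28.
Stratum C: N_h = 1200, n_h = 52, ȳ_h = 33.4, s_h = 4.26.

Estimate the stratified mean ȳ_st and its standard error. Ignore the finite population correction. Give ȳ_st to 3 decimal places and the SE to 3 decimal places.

ȳ_st = Σ W_h ȳ_h = (2450·37.9 + 1900·36.9 + 1200·33.4)/5550 = 36.58468
V̂(ȳ_st) = Σ W_h² s_h²/n_h, with W_h = N_h/N and N = 5550:
  stratum A: (2450/5550)²·5.35²/522 = 0.0106852
  stratum B: (1900/5550)²·6.28²/445 = 0.0103868
  stratum C: (1200/5550)²·4.26²/52 = 0.0163152
V̂(ȳ_st) = 0.0373872
SE(ȳ_st) = √0.0373872 = 0.193358

ȳ_st ≈ 36.585, SE ≈ 0.193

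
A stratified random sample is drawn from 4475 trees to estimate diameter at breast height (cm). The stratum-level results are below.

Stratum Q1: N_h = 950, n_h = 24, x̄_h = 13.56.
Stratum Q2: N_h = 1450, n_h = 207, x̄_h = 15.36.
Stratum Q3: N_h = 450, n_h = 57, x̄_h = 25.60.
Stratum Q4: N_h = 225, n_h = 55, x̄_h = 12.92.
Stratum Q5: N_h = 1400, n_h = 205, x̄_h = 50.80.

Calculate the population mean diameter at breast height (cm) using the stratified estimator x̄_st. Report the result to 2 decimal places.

N = Σ N_h = 4475. Stratum weights W_h = N_h/N.
x̄_st = (950·13.56 + 1450·15.36 + 450·25.60 + 225·12.92 + 1400·50.80) / 4475 = 26.9723

x̄_st ≈ 26.97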